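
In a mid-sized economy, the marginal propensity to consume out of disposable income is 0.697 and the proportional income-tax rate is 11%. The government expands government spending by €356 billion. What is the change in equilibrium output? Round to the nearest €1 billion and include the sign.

Government-spending multiplier = 1/(1 − c(1−t)) = 1/(1 − 0.697×0.89) = 1/0.37967 ≈ 2.634.
ΔY = k × ΔG = (+€356 billion) / 0.37967 ≈ +€938 billion.

+€938 billion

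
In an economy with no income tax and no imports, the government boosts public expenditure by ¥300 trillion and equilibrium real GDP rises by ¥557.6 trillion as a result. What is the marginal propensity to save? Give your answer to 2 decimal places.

Implied spending multiplier k = ΔY/ΔG = 557.6/300 ≈ 1.8587.
Since k = 1/(1 − MPC), MPC = 1 − 1/k = 1 − ΔG/ΔY = 1 − 300/557.6 ≈ 0.46.
MPS = 1 − MPC = 0.54.

0.54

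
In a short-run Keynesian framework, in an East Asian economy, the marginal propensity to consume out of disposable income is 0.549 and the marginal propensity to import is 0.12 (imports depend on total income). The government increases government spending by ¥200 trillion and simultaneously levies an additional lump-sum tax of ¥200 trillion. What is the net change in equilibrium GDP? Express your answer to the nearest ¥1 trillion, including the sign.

Expenditure multiplier = 1/(1 − c + m) = 1/(1 − 0.549 + 0.12) = 1/0.571 ≈ 1.751.
ΔG contributes k·ΔG = (+¥200 trillion) / 0.571 ≈ +¥350.3 trillion.
ΔT of +¥200 trillion changes first-round spending by −c·ΔT = −¥109.8 trillion, contributing k·(−c·ΔT) = (−¥109.8 trillion) / 0.571 ≈ −¥192.3 trillion.
Net ΔY = k(ΔG − c·ΔT) = (+¥90.2 trillion) / 0.571 ≈ +¥158 trillion.

+¥158 trillion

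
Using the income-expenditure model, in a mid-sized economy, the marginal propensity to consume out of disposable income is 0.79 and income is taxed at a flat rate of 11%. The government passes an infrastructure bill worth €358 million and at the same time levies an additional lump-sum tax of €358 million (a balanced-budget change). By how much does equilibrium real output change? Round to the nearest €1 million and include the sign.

+€253 million

Expenditure multiplier = 1/(1 − c(1−t)) = 1/(1 − 0.79×0.89) = 1/0.2969 ≈ 3.368.
ΔG contributes k·ΔG = (+€358 million) / 0.2969 ≈ +€1,205.8 million.
ΔT of +€358 million changes first-round spending by −c·ΔT = −€282.82 million, contributing k·(−c·ΔT) = (−€282.82 million) / 0.2969 ≈ −€952.6 million.
Net ΔY = k(ΔG − c·ΔT) = (+€75.18 million) / 0.2969 ≈ +€253 million.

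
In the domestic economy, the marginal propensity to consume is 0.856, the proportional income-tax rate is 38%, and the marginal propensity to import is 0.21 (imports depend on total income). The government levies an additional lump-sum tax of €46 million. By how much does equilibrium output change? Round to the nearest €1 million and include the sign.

−€58 million

A lump-sum tax change of +€46 million shifts disposable income by −€46 million; first-round consumption changes by −c × ΔT = −0.856 × (+€46 million) = −€39.376 million.
Expenditure multiplier = 1/(1 − c(1−t) + m) = 1/(1 − 0.856×0.62 + 0.21) = 1/0.67928 ≈ 1.472.
The tax multiplier is −c × k ≈ −1.26, so ΔY = k × (−c·ΔT) = (−€39.376 million) / 0.67928 ≈ −€58 million.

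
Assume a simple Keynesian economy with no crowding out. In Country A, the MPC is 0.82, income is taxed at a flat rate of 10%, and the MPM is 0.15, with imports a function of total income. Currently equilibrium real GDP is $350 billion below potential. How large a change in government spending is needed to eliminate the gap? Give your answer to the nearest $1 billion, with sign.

Spending multiplier = 1/(1 − c(1−t) + m) = 1/(1 − 0.82×0.9 + 0.15) = 1/0.412 ≈ 2.427.
Need ΔY = +$350 billion, so ΔG = ΔY/k = (+$350 billion) × 0.412 ≈ +$144 billion.
The government should increase government spending by $144 billion.

+$144 billion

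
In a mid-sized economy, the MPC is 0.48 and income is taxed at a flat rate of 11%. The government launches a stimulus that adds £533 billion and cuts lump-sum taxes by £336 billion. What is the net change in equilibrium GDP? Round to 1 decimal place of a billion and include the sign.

+£1,212.1 billion

Expenditure multiplier = 1/(1 − c(1−t)) = 1/(1 − 0.48×0.89) = 1/0.5728 ≈ 1.746.
ΔG contributes k·ΔG = (+£533 billion) / 0.5728 ≈ +£930.5 billion.
ΔT of −£336 billion changes first-round spending by −c·ΔT = +£161.28 billion, contributing k·(−c·ΔT) = (+£161.28 billion) / 0.5728 ≈ +£281.6 billion.
Net ΔY = k(ΔG − c·ΔT) = (+£694.28 billion) / 0.5728 ≈ +£1,212.1 billion.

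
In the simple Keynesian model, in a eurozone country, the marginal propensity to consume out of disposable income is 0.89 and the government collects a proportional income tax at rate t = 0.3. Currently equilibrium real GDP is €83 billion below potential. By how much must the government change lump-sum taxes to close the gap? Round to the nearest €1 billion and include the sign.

Spending multiplier = 1/(1 − c(1−t)) = 1/(1 − 0.89×0.7) = 1/0.377 ≈ 2.653.
Tax multiplier = −c·k = −0.89/0.377 ≈ −2.361. Need ΔY = +€83 billion, so ΔT = ΔY/(−c·k) = −(+€83 billion) × 0.377 / 0.89 ≈ −€35 billion.
The government should cut lump-sum taxes by €35 billion.

−€35 billion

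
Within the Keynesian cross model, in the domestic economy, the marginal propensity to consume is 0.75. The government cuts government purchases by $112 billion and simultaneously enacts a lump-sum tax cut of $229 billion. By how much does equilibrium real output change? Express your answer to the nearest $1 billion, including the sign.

Expenditure multiplier = 1/(1 − MPC) = 1/(1 − 0.75) = 1/0.25 = 4.
ΔG contributes k·ΔG = (−$112 billion) / 0.25 = −$448 billion.
ΔT of −$229 billion changes first-round spending by −c·ΔT = +$171.75 billion, contributing k·(−c·ΔT) = (+$171.75 billion) / 0.25 = +$687 billion.
Net ΔY = k(ΔG − c·ΔT) = (+$59.75 billion) / 0.25 = +$239 billion.

+$239 billion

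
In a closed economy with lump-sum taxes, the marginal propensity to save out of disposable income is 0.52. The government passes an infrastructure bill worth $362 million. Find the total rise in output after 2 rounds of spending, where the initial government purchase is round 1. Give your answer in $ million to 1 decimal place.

MPC = 1 − MPS = 1 − 0.52 = 0.48.
Round 1 adds ΔG = $362 million; each later round is MPC = 0.48 times the previous.
After 2 rounds: 362 + 173.76 = ΔG·(1 − c^2)/(1 − c) = 362 × (1 − 0.2304)/0.52 ≈ $535.8 million.

$535.8 million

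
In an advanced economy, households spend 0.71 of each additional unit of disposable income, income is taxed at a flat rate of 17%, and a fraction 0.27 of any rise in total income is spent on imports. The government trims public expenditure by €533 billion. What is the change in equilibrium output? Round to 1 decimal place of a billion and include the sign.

−€783.0 billion

Government-spending multiplier = 1/(1 − c(1−t) + m) = 1/(1 − 0.71×0.83 + 0.27) = 1/0.6807 ≈ 1.469.
ΔY = k × ΔG = (−€533 billion) / 0.6807 ≈ −€783 billion.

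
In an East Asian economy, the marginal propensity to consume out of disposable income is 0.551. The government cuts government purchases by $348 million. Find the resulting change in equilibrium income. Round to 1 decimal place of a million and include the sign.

Expenditure multiplier = 1/(1 − MPC) = 1/(1 − 0.551) = 1/0.449 ≈ 2.227.
ΔY = k × ΔG = (−$348 million) / 0.449 ≈ −$775.1 million.

−$775.1 million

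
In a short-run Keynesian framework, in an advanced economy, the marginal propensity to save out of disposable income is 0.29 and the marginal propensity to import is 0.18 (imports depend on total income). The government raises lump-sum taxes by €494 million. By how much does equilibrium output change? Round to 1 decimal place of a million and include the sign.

−€746.3 million

MPC = 1 − MPS = 1 − 0.29 = 0.71.
A lump-sum tax change of +€494 million shifts disposable income by −€494 million; first-round consumption changes by −c × ΔT = −0.71 × (+€494 million) = −€350.74 million.
Expenditure multiplier = 1/(1 − c + m) = 1/(1 − 0.71 + 0.18) = 1/0.47 ≈ 2.128.
The tax multiplier is −c × k ≈ −1.511, so ΔY = k × (−c·ΔT) = (−€350.74 million) / 0.47 ≈ −€746.3 million.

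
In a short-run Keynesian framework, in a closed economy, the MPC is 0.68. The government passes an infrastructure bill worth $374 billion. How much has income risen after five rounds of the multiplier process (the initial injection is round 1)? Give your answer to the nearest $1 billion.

Round 1 adds ΔG = $374 billion; each later round is MPC = 0.68 times the previous.
After 5 rounds: 374 + 254.32 + 172.9376 + 117.597568 + 79.96634624 = ΔG·(1 − c^5)/(1 − c) = 374 × (1 − 0.1453933568)/0.32 ≈ $999 billion.

$999 billion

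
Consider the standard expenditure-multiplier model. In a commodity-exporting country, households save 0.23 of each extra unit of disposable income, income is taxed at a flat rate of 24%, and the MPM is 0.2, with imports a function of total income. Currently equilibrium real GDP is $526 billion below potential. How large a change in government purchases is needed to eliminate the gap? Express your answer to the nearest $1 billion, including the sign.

+$323 billion

MPC = 1 − MPS = 1 − 0.23 = 0.77.
Spending multiplier = 1/(1 − c(1−t) + m) = 1/(1 − 0.77×0.76 + 0.2) = 1/0.6148 ≈ 1.627.
Need ΔY = +$526 billion, so ΔG = ΔY/k = (+$526 billion) × 0.6148 ≈ +$323 billion.
The government should increase government purchases by $323 billion.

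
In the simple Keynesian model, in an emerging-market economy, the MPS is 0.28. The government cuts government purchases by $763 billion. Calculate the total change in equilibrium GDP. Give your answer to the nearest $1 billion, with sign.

MPC = 1 − MPS = 1 − 0.28 = 0.72.
Spending multiplier = 1/(1 − MPC) = 1/(1 − 0.72) = 1/0.28 ≈ 3.571.
ΔY = k × ΔG = (−$763 billion) / 0.28 = −$2,725 billion.

−$2,725 billion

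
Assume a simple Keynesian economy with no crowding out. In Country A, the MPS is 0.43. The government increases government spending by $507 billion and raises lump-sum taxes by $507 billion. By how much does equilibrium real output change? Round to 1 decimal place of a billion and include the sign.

+$507.0 billion

MPC = 1 − MPS = 1 − 0.43 = 0.57.
Expenditure multiplier = 1/(1 − MPC) = 1/(1 − 0.57) = 1/0.43 ≈ 2.326.
ΔG contributes k·ΔG = (+$507 billion) / 0.43 ≈ +$1,179.1 billion.
ΔT of +$507 billion changes first-round spending by −c·ΔT = −$288.99 billion, contributing k·(−c·ΔT) = (−$288.99 billion) / 0.43 ≈ −$672.1 billion.
With ΔG = ΔT and no other leakages, the balanced-budget multiplier is 1, so ΔY = ΔG = +$507 billion.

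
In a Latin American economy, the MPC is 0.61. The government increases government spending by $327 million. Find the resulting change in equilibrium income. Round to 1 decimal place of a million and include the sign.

Spending multiplier = 1/(1 − MPC) = 1/(1 − 0.61) = 1/0.39 ≈ 2.564.
ΔY = k × ΔG = (+$327 million) / 0.39 ≈ +$838.5 million.

+$838.5 million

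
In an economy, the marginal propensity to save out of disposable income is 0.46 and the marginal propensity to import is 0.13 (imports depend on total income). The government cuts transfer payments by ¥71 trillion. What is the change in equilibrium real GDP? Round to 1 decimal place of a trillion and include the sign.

MPC = 1 − MPS = 1 − 0.46 = 0.54.
The transfer change shifts disposable income by −¥71 trillion, so first-round consumption changes by c·ΔTR = 0.54 × (−¥71 trillion) = −¥38.34 trillion.
Expenditure multiplier = 1/(1 − c + m) = 1/(1 − 0.54 + 0.13) = 1/0.59 ≈ 1.695.
The transfer multiplier is c × k ≈ 0.915, so ΔY = k × (c·ΔTR) = (−¥38.34 trillion) / 0.59 ≈ −¥65 trillion.

−¥65.0 trillion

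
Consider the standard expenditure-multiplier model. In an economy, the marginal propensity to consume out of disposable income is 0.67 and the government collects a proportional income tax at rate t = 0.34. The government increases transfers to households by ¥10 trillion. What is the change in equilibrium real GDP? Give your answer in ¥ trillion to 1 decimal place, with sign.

+¥12.0 trillion

The transfer change shifts disposable income by +¥10 trillion, so first-round consumption changes by c·ΔTR = 0.67 × (+¥10 trillion) = +¥6.7 trillion.
Expenditure multiplier = 1/(1 − c(1−t)) = 1/(1 − 0.67×0.66) = 1/0.5578 ≈ 1.793.
The transfer multiplier is c × k ≈ 1.201, so ΔY = k × (c·ΔTR) = (+¥6.7 trillion) / 0.5578 ≈ +¥12 trillion.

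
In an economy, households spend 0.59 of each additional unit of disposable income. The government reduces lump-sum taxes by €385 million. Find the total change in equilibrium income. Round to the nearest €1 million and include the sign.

A lump-sum tax change of −€385 million shifts disposable income by +€385 million; first-round consumption changes by −c × ΔT = −0.59 × (−€385 million) = +€227.15 million.
Expenditure multiplier = 1/(1 − MPC) = 1/(1 − 0.59) = 1/0.41 ≈ 2.439.
The tax multiplier is −c × k ≈ −1.439, so ΔY = k × (−c·ΔT) = (+€227.15 million) / 0.41 ≈ +€554 million.

+€554 million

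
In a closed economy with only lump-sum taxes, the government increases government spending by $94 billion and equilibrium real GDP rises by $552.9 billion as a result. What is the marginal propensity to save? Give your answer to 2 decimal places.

0.17

Implied spending multiplier k = ΔY/ΔG = 552.9/94 ≈ 5.8819.
Since k = 1/(1 − MPC), MPC = 1 − 1/k = 1 − ΔG/ΔY = 1 − 94/552.9 ≈ 0.83.
MPS = 1 − MPC = 0.17.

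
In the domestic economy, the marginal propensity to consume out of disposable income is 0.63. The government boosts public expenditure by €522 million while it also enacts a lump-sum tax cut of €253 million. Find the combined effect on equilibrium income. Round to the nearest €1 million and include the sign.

+€1,842 million

Expenditure multiplier = 1/(1 − MPC) = 1/(1 − 0.63) = 1/0.37 ≈ 2.703.
ΔG contributes k·ΔG = (+€522 million) / 0.37 ≈ +€1,410.8 million.
ΔT of −€253 million changes first-round spending by −c·ΔT = +€159.39 million, contributing k·(−c·ΔT) = (+€159.39 million) / 0.37 ≈ +€430.8 million.
Net ΔY = k(ΔG − c·ΔT) = (+€681.39 million) / 0.37 ≈ +€1,842 million.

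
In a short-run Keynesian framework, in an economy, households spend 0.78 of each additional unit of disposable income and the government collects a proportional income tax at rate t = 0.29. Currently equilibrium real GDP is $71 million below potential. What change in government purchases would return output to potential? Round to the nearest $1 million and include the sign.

Spending multiplier = 1/(1 − c(1−t)) = 1/(1 − 0.78×0.71) = 1/0.4462 ≈ 2.241.
Need ΔY = +$71 million, so ΔG = ΔY/k = (+$71 million) × 0.4462 ≈ +$32 million.
The government should increase government purchases by $32 million.

+$32 million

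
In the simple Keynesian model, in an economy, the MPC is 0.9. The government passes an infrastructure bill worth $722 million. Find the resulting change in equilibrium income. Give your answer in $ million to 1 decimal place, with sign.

+$7,220.0 million

Government-spending multiplier = 1/(1 − MPC) = 1/(1 − 0.9) = 1/0.1 = 10.
ΔY = k × ΔG = (+$722 million) / 0.1 = +$7,220 million.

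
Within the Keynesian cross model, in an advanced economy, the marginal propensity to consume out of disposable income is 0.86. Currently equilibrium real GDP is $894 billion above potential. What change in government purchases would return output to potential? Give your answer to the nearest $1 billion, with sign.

Spending multiplier = 1/(1 − MPC) = 1/(1 − 0.86) = 1/0.14 ≈ 7.143.
Need ΔY = −$894 billion, so ΔG = ΔY/k = (−$894 billion) × 0.14 ≈ −$125 billion.
The government should cut government purchases by $125 billion.

−$125 billion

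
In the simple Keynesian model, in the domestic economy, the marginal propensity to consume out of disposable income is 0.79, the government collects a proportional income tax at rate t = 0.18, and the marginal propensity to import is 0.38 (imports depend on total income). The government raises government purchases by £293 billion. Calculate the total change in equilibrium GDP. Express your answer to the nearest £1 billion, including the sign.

Government-spending multiplier = 1/(1 − c(1−t) + m) = 1/(1 − 0.79×0.82 + 0.38) = 1/0.7322 ≈ 1.366.
ΔY = k × ΔG = (+£293 billion) / 0.7322 ≈ +£400 billion.

+£400 billion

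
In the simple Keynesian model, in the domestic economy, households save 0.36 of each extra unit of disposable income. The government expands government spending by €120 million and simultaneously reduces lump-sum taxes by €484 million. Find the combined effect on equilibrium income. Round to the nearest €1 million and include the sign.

MPC = 1 − MPS = 1 − 0.36 = 0.64.
Expenditure multiplier = 1/(1 − MPC) = 1/(1 − 0.64) = 1/0.36 ≈ 2.778.
ΔG contributes k·ΔG = (+€120 million) / 0.36 ≈ +€333.3 million.
ΔT of −€484 million changes first-round spending by −c·ΔT = +€309.76 million, contributing k·(−c·ΔT) = (+€309.76 million) / 0.36 ≈ +€860.4 million.
Net ΔY = k(ΔG − c·ΔT) = (+€429.76 million) / 0.36 ≈ +€1,194 million.

+€1,194 million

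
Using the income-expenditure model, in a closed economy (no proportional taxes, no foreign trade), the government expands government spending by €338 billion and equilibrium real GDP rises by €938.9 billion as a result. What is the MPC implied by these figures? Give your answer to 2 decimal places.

0.64

Implied spending multiplier k = ΔY/ΔG = 938.9/338 ≈ 2.7778.
Since k = 1/(1 − MPC), MPC = 1 − 1/k = 1 − ΔG/ΔY = 1 − 338/938.9 ≈ 0.64.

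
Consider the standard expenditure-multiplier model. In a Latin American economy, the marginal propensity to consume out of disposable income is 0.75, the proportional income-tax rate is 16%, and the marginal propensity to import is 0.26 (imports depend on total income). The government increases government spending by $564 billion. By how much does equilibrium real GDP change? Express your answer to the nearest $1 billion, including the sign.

+$895 billion

Spending multiplier = 1/(1 − c(1−t) + m) = 1/(1 − 0.75×0.84 + 0.26) = 1/0.63 ≈ 1.587.
ΔY = k × ΔG = (+$564 billion) / 0.63 ≈ +$895 billion.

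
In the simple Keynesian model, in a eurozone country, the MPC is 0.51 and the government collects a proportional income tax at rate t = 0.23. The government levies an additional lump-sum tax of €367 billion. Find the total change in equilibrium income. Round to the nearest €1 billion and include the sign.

−€308 billion

A lump-sum tax change of +€367 billion shifts disposable income by −€367 billion; first-round consumption changes by −c × ΔT = −0.51 × (+€367 billion) = −€187.17 billion.
Expenditure multiplier = 1/(1 − c(1−t)) = 1/(1 − 0.51×0.77) = 1/0.6073 ≈ 1.647.
The tax multiplier is −c × k ≈ −0.84, so ΔY = k × (−c·ΔT) = (−€187.17 billion) / 0.6073 ≈ −€308 billion.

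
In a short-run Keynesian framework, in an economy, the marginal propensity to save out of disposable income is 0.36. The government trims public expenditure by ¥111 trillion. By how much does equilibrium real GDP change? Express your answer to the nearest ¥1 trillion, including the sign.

MPC = 1 − MPS = 1 − 0.36 = 0.64.
Spending multiplier = 1/(1 − MPC) = 1/(1 − 0.64) = 1/0.36 ≈ 2.778.
ΔY = k × ΔG = (−¥111 trillion) / 0.36 ≈ −¥308 trillion.

−¥308 trillion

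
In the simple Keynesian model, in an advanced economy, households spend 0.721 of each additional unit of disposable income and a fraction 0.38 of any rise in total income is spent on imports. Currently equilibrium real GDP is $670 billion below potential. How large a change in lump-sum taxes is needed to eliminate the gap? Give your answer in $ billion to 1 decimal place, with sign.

Spending multiplier = 1/(1 − c + m) = 1/(1 − 0.721 + 0.38) = 1/0.659 ≈ 1.517.
Tax multiplier = −c·k = −0.721/0.659 ≈ −1.094. Need ΔY = +$670 billion, so ΔT = ΔY/(−c·k) = −(+$670 billion) × 0.659 / 0.721 ≈ −$612.4 billion.
The government should cut lump-sum taxes by $612.4 billion.

−$612.4 billion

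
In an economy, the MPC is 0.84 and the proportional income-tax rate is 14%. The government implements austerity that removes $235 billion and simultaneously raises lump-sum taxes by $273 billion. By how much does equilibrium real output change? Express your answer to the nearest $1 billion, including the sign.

−$1,673 billion

Expenditure multiplier = 1/(1 − c(1−t)) = 1/(1 − 0.84×0.86) = 1/0.2776 ≈ 3.602.
ΔG contributes k·ΔG = (−$235 billion) / 0.2776 ≈ −$846.5 billion.
ΔT of +$273 billion changes first-round spending by −c·ΔT = −$229.32 billion, contributing k·(−c·ΔT) = (−$229.32 billion) / 0.2776 ≈ −$826.1 billion.
Net ΔY = k(ΔG − c·ΔT) = (−$464.32 billion) / 0.2776 ≈ −$1,673 billion.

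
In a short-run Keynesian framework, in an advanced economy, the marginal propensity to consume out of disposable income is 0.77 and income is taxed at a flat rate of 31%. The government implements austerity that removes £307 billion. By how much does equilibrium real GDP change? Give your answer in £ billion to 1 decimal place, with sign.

Expenditure multiplier = 1/(1 − c(1−t)) = 1/(1 − 0.77×0.69) = 1/0.4687 ≈ 2.134.
ΔY = k × ΔG = (−£307 billion) / 0.4687 ≈ −£655 billion.

−£655.0 billion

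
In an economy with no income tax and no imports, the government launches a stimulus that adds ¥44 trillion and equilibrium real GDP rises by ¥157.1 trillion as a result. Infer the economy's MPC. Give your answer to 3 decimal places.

0.720

Implied spending multiplier k = ΔY/ΔG = 157.1/44 ≈ 3.5705.
Since k = 1/(1 − MPC), MPC = 1 − 1/k = 1 − ΔG/ΔY = 1 − 44/157.1 ≈ 0.720.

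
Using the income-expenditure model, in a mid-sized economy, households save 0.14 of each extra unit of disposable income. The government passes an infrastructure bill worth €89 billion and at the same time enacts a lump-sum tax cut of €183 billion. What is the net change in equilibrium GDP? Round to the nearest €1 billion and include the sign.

+€1,760 billion

MPC = 1 − MPS = 1 − 0.14 = 0.86.
Expenditure multiplier = 1/(1 − MPC) = 1/(1 − 0.86) = 1/0.14 ≈ 7.143.
ΔG contributes k·ΔG = (+€89 billion) / 0.14 ≈ +€635.7 billion.
ΔT of −€183 billion changes first-round spending by −c·ΔT = +€157.38 billion, contributing k·(−c·ΔT) = (+€157.38 billion) / 0.14 ≈ +€1,124.1 billion.
Net ΔY = k(ΔG − c·ΔT) = (+€246.38 billion) / 0.14 ≈ +€1,760 billion.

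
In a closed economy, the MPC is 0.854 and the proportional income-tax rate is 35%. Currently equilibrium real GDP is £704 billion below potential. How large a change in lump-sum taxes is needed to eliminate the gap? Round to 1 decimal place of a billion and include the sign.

Spending multiplier = 1/(1 − c(1−t)) = 1/(1 − 0.854×0.65) = 1/0.4449 ≈ 2.248.
Tax multiplier = −c·k = −0.854/0.4449 ≈ −1.92. Need ΔY = +£704 billion, so ΔT = ΔY/(−c·k) = −(+£704 billion) × 0.4449 / 0.854 ≈ −£366.8 billion.
The government should cut lump-sum taxes by £366.8 billion.

−£366.8 billion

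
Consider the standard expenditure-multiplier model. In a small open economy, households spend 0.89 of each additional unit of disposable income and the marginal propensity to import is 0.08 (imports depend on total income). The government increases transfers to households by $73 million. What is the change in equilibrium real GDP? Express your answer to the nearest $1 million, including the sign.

+$342 million

The transfer change shifts disposable income by +$73 million, so first-round consumption changes by c·ΔTR = 0.89 × (+$73 million) = +$64.97 million.
Expenditure multiplier = 1/(1 − c + m) = 1/(1 − 0.89 + 0.08) = 1/0.19 ≈ 5.263.
The transfer multiplier is c × k ≈ 4.684, so ΔY = k × (c·ΔTR) = (+$64.97 million) / 0.19 ≈ +$342 million.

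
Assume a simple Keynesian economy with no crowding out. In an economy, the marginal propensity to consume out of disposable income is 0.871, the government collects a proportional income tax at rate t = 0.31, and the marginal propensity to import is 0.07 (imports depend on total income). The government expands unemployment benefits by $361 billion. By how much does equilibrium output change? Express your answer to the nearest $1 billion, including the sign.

The transfer change shifts disposable income by +$361 billion, so first-round consumption changes by c·ΔTR = 0.871 × (+$361 billion) = +$314.431 billion.
Expenditure multiplier = 1/(1 − c(1−t) + m) = 1/(1 − 0.871×0.69 + 0.07) = 1/0.46901 ≈ 2.132.
The transfer multiplier is c × k ≈ 1.857, so ΔY = k × (c·ΔTR) = (+$314.431 billion) / 0.46901 ≈ +$670 billion.

+$670 billion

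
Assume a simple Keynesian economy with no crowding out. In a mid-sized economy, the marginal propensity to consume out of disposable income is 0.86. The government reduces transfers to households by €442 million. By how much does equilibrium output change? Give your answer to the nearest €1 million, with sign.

−€2,715 million

The transfer change shifts disposable income by −€442 million, so first-round consumption changes by c·ΔTR = 0.86 × (−€442 million) = −€380.12 million.
Expenditure multiplier = 1/(1 − MPC) = 1/(1 − 0.86) = 1/0.14 ≈ 7.143.
The transfer multiplier is c × k ≈ 6.143, so ΔY = k × (c·ΔTR) = (−€380.12 million) / 0.14 ≈ −€2,715 million.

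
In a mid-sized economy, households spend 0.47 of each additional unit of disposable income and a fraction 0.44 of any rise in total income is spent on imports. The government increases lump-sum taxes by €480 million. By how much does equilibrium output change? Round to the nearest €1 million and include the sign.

A lump-sum tax change of +€480 million shifts disposable income by −€480 million; first-round consumption changes by −c × ΔT = −0.47 × (+€480 million) = −€225.6 million.
Expenditure multiplier = 1/(1 − c + m) = 1/(1 − 0.47 + 0.44) = 1/0.97 ≈ 1.031.
The tax multiplier is −c × k ≈ −0.485, so ΔY = k × (−c·ΔT) = (−€225.6 million) / 0.97 ≈ −€233 million.

−€233 million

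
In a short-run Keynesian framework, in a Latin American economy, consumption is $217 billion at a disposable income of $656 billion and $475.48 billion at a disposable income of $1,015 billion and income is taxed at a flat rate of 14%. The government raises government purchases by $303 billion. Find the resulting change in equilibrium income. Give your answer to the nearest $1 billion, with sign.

MPC = ΔC/ΔYd = (475.48 − 217)/(1,015 − 656) = 258.48/359 = 0.72.
Expenditure multiplier = 1/(1 − c(1−t)) = 1/(1 − 0.72×0.86) = 1/0.3808 ≈ 2.626.
ΔY = k × ΔG = (+$303 billion) / 0.3808 ≈ +$796 billion.

+$796 billion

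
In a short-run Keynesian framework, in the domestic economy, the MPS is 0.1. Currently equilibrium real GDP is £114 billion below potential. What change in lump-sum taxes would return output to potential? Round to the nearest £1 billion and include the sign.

MPC = 1 − MPS = 1 − 0.1 = 0.9.
Spending multiplier = 1/(1 − MPC) = 1/(1 − 0.9) = 1/0.1 = 10.
Tax multiplier = −c·k = −0.9/0.1 = −9. Need ΔY = +£114 billion, so ΔT = ΔY/(−c·k) = −(+£114 billion) × 0.1 / 0.9 ≈ −£13 billion.
The government should cut lump-sum taxes by £13 billion.

−£13 billion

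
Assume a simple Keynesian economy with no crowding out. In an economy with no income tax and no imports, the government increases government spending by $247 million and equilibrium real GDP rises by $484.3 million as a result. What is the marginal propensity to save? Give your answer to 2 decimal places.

Implied spending multiplier k = ΔY/ΔG = 484.3/247 ≈ 1.9607.
Since k = 1/(1 − MPC), MPC = 1 − 1/k = 1 − ΔG/ΔY = 1 − 247/484.3 ≈ 0.49.
MPS = 1 − MPC = 0.51.

0.51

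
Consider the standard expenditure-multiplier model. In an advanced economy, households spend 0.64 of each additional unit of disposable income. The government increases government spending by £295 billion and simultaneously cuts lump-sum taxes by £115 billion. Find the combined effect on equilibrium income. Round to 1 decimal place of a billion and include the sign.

+£1,023.9 billion

Expenditure multiplier = 1/(1 − MPC) = 1/(1 − 0.64) = 1/0.36 ≈ 2.778.
ΔG contributes k·ΔG = (+£295 billion) / 0.36 ≈ +£819.4 billion.
ΔT of −£115 billion changes first-round spending by −c·ΔT = +£73.6 billion, contributing k·(−c·ΔT) = (+£73.6 billion) / 0.36 ≈ +£204.4 billion.
Net ΔY = k(ΔG − c·ΔT) = (+£368.6 billion) / 0.36 ≈ +£1,023.9 billion.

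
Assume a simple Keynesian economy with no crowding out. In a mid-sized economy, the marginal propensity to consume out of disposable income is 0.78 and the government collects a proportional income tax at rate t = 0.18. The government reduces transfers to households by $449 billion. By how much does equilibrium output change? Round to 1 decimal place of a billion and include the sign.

The transfer change shifts disposable income by −$449 billion, so first-round consumption changes by c·ΔTR = 0.78 × (−$449 billion) = −$350.22 billion.
Expenditure multiplier = 1/(1 − c(1−t)) = 1/(1 − 0.78×0.82) = 1/0.3604 ≈ 2.775.
The transfer multiplier is c × k ≈ 2.164, so ΔY = k × (c·ΔTR) = (−$350.22 billion) / 0.3604 ≈ −$971.8 billion.

−$971.8 billion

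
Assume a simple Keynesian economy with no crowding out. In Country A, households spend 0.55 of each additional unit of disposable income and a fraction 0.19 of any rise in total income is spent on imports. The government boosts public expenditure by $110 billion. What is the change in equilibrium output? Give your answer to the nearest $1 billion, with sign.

+$172 billion

Expenditure multiplier = 1/(1 − c + m) = 1/(1 − 0.55 + 0.19) = 1/0.64 ≈ 1.563.
ΔY = k × ΔG = (+$110 billion) / 0.64 ≈ +$172 billion.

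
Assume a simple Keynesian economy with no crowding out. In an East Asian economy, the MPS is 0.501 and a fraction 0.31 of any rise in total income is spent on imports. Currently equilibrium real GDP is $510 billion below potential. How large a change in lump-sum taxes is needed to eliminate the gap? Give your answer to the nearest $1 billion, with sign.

MPC = 1 − MPS = 1 − 0.501 = 0.499.
Spending multiplier = 1/(1 − c + m) = 1/(1 − 0.499 + 0.31) = 1/0.811 ≈ 1.233.
Tax multiplier = −c·k = −0.499/0.811 ≈ −0.615. Need ΔY = +$510 billion, so ΔT = ΔY/(−c·k) = −(+$510 billion) × 0.811 / 0.499 ≈ −$829 billion.
The government should cut lump-sum taxes by $829 billion.

−$829 billion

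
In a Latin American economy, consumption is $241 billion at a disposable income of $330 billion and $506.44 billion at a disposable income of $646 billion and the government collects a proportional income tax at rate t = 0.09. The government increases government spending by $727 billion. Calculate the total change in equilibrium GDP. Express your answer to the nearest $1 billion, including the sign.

MPC = ΔC/ΔYd = (506.44 − 241)/(646 − 330) = 265.44/316 = 0.84.
Government-spending multiplier = 1/(1 − c(1−t)) = 1/(1 − 0.84×0.91) = 1/0.2356 ≈ 4.244.
ΔY = k × ΔG = (+$727 billion) / 0.2356 ≈ +$3,086 billion.

+$3,086 billion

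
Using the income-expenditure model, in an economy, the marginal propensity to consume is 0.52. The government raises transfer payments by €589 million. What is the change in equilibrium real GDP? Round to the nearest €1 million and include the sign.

The transfer change shifts disposable income by +€589 million, so first-round consumption changes by c·ΔTR = 0.52 × (+€589 million) = +€306.28 million.
Expenditure multiplier = 1/(1 − MPC) = 1/(1 − 0.52) = 1/0.48 ≈ 2.083.
The transfer multiplier is c × k ≈ 1.083, so ΔY = k × (c·ΔTR) = (+€306.28 million) / 0.48 ≈ +€638 million.

+€638 million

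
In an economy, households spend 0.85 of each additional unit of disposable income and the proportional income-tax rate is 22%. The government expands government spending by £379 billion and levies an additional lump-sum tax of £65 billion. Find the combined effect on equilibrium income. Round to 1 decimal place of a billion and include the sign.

Expenditure multiplier = 1/(1 − c(1−t)) = 1/(1 − 0.85×0.78) = 1/0.337 ≈ 2.967.
ΔG contributes k·ΔG = (+£379 billion) / 0.337 ≈ +£1,124.6 billion.
ΔT of +£65 billion changes first-round spending by −c·ΔT = −£55.25 billion, contributing k·(−c·ΔT) = (−£55.25 billion) / 0.337 ≈ −£163.9 billion.
Net ΔY = k(ΔG − c·ΔT) = (+£323.75 billion) / 0.337 ≈ +£960.7 billion.

+£960.7 billion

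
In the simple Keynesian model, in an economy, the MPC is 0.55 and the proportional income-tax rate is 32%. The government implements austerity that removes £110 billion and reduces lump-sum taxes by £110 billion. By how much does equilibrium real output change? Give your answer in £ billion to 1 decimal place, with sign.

−£79.1 billion

Expenditure multiplier = 1/(1 − c(1−t)) = 1/(1 − 0.55×0.68) = 1/0.626 ≈ 1.597.
ΔG contributes k·ΔG = (−£110 billion) / 0.626 ≈ −£175.7 billion.
ΔT of −£110 billion changes first-round spending by −c·ΔT = +£60.5 billion, contributing k·(−c·ΔT) = (+£60.5 billion) / 0.626 ≈ +£96.6 billion.
Net ΔY = k(ΔG − c·ΔT) = (−£49.5 billion) / 0.626 ≈ −£79.1 billion.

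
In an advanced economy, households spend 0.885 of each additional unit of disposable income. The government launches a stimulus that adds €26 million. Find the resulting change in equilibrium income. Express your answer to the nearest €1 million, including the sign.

+€226 million

Spending multiplier = 1/(1 − MPC) = 1/(1 − 0.885) = 1/0.115 ≈ 8.696.
ΔY = k × ΔG = (+€26 million) / 0.115 ≈ +€226 million.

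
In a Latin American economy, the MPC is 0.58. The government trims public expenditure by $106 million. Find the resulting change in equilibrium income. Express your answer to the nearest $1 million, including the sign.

Spending multiplier = 1/(1 − MPC) = 1/(1 − 0.58) = 1/0.42 ≈ 2.381.
ΔY = k × ΔG = (−$106 million) / 0.42 ≈ −$252 million.

−$252 million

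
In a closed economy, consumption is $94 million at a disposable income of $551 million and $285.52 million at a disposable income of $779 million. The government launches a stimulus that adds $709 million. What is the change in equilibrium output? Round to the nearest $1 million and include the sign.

+$4,431 million

MPC = ΔC/ΔYd = (285.52 − 94)/(779 − 551) = 191.52/228 = 0.84.
Government-spending multiplier = 1/(1 − MPC) = 1/(1 − 0.84) = 1/0.16 = 6.25.
ΔY = k × ΔG = (+$709 million) / 0.16 ≈ +$4,431 million.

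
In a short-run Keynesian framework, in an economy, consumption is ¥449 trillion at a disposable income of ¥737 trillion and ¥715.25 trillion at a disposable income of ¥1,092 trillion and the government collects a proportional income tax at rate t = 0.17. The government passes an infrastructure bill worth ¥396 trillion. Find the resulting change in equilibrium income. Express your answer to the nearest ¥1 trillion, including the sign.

MPC = ΔC/ΔYd = (715.25 − 449)/(1,092 − 737) = 266.25/355 = 0.75.
Government-spending multiplier = 1/(1 − c(1−t)) = 1/(1 − 0.75×0.83) = 1/0.3775 ≈ 2.649.
ΔY = k × ΔG = (+¥396 trillion) / 0.3775 ≈ +¥1,049 trillion.

+¥1,049 trillion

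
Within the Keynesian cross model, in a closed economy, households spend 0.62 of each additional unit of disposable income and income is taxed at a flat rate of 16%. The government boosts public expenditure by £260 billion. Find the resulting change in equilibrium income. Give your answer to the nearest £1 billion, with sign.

Spending multiplier = 1/(1 − c(1−t)) = 1/(1 − 0.62×0.84) = 1/0.4792 ≈ 2.087.
ΔY = k × ΔG = (+£260 billion) / 0.4792 ≈ +£543 billion.

+£543 billion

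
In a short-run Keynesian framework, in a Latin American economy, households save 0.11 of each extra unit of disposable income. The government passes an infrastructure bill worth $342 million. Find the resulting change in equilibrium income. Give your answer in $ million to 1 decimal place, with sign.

+$3,109.1 million

MPC = 1 − MPS = 1 − 0.11 = 0.89.
Government-spending multiplier = 1/(1 − MPC) = 1/(1 − 0.89) = 1/0.11 ≈ 9.091.
ΔY = k × ΔG = (+$342 million) / 0.11 ≈ +$3,109.1 million.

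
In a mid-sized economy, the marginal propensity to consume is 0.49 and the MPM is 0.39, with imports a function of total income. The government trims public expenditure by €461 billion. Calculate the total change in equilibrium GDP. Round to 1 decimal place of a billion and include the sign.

−€512.2 billion

Expenditure multiplier = 1/(1 − c + m) = 1/(1 − 0.49 + 0.39) = 1/0.9 ≈ 1.111.
ΔY = k × ΔG = (−€461 billion) / 0.9 ≈ −€512.2 billion.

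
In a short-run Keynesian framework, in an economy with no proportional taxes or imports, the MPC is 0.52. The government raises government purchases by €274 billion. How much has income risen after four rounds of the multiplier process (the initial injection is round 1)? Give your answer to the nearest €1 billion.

€529 billion

Round 1 adds ΔG = €274 billion; each later round is MPC = 0.52 times the previous.
After 4 rounds: 274 + 142.48 + 74.0896 + 38.526592 = ΔG·(1 − c^4)/(1 − c) = 274 × (1 − 0.07311616)/0.48 ≈ €529 billion.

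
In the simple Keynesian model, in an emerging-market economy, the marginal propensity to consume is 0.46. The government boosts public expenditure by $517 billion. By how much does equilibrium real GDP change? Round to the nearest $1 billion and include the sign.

Government-spending multiplier = 1/(1 − MPC) = 1/(1 − 0.46) = 1/0.54 ≈ 1.852.
ΔY = k × ΔG = (+$517 billion) / 0.54 ≈ +$957 billion.

+$957 billion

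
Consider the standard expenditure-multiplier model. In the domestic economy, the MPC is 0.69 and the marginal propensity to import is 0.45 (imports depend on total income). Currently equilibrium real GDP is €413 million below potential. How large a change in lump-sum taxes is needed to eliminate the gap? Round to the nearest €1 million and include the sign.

−€455 million

Spending multiplier = 1/(1 − c + m) = 1/(1 − 0.69 + 0.45) = 1/0.76 ≈ 1.316.
Tax multiplier = −c·k = −0.69/0.76 ≈ −0.908. Need ΔY = +€413 million, so ΔT = ΔY/(−c·k) = −(+€413 million) × 0.76 / 0.69 ≈ −€455 million.
The government should cut lump-sum taxes by €455 million.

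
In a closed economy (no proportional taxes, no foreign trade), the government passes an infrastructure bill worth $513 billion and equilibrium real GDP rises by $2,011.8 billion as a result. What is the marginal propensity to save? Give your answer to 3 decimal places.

0.255

Implied spending multiplier k = ΔY/ΔG = 2,011.8/513 ≈ 3.9216.
Since k = 1/(1 − MPC), MPC = 1 − 1/k = 1 − ΔG/ΔY = 1 − 513/2,011.8 ≈ 0.745.
MPS = 1 − MPC = 0.255.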